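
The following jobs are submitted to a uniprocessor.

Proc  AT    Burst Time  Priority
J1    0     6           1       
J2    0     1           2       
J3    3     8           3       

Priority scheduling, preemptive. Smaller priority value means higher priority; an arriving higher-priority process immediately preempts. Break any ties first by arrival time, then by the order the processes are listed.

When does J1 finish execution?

6

Timeline: | J1 0-6 | J2 6-7 | J3 7-15 |
Completion: J1=6  J2=7  J3=15
Turnaround (C−A): J1=6  J2=7  J3=12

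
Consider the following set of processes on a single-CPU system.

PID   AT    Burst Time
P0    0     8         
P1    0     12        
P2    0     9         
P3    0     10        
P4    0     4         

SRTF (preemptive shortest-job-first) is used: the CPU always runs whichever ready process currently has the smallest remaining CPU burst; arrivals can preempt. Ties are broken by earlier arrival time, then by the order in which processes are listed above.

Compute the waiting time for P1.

31

Timeline: | P4 0-4 | P0 4-12 | P2 12-21 | P3 21-31 | P1 31-43 |
Completion: P0=12  P1=43  P2=21  P3=31  P4=4
Turnaround (C−A): P0=12  P1=43  P2=21  P3=31  P4=4
Waiting(P1) = turnaround − burst = 43 − 12 = 31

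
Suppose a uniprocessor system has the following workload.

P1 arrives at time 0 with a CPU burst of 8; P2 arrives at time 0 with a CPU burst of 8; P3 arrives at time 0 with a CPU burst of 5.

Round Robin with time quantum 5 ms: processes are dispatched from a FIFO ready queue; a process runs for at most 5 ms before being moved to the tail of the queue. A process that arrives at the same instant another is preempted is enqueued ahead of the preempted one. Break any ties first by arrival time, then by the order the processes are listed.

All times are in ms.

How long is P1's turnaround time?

18

Timeline: | P1 0-5 | P2 5-10 | P3 10-15 | P1 15-18 | P2 18-21 |
Completion: P1=18  P2=21  P3=15
Turnaround (C−A): P1=18  P2=21  P3=15
Turnaround(P1) = completion − arrival = 18 − 0 = 18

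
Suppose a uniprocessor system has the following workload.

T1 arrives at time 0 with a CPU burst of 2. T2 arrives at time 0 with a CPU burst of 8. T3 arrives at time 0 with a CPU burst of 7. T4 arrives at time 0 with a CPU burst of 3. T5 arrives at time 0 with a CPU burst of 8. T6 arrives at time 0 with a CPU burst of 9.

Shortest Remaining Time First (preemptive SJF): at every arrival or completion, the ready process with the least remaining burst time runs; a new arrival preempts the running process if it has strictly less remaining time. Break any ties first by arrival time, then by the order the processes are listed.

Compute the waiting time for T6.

28

Schedule: | T1 0-2 | T4 2-5 | T3 5-12 | T2 12-20 | T5 20-28 | T6 28-37 |
Completion: T1=2  T2=20  T3=12  T4=5  T5=28  T6=37
Turnaround (C−A): T1=2  T2=20  T3=12  T4=5  T5=28  T6=37
Waiting(T6) = turnaround − burst = 37 − 9 = 28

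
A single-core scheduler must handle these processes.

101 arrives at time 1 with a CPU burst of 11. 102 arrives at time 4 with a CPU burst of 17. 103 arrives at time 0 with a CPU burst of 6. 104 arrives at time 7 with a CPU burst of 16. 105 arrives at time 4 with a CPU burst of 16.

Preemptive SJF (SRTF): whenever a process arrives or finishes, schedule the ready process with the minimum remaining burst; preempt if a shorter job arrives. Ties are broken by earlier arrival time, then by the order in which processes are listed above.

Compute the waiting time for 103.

0

Timeline: | 103 0-6 | 101 6-17 | 105 17-33 | 104 33-49 | 102 49-66 |
Completion: 101=17  102=66  103=6  104=49  105=33
Turnaround (C−A): 101=16  102=62  103=6  104=42  105=29
Waiting(103) = turnaround − burst = 6 − 6 = 0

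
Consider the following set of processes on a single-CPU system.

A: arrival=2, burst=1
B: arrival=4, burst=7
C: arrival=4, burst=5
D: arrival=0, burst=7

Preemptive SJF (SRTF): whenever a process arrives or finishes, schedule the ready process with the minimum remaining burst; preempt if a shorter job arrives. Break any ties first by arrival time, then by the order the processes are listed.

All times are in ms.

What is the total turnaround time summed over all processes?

Gantt: | D 0-2 | A 2-3 | D 3-8 | C 8-13 | B 13-20 |
Completion: A=3  B=20  C=13  D=8
Turnaround (C−A): A=1  B=16  C=9  D=8
Turnaround = completion − arrival: A=1, B=16, C=9, D=8
Total turnaround = 1 + 16 + 9 + 8 = 34

34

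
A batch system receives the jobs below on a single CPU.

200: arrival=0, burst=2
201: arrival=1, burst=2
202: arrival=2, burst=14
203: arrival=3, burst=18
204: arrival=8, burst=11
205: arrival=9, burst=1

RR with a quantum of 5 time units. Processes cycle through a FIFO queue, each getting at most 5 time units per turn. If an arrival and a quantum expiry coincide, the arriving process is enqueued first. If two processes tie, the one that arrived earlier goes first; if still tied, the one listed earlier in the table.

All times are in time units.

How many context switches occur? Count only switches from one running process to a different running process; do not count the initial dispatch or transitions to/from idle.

Timeline: | 200 0-2 | 201 2-4 | 202 4-9 | 203 9-14 | 204 14-19 | 205 19-20 | 202 20-25 | 203 25-30 | 204 30-35 | 202 35-39 | 203 39-44 | 204 44-45 | 203 45-48 |
Completion: 200=2  201=4  202=39  203=48  204=45  205=20

12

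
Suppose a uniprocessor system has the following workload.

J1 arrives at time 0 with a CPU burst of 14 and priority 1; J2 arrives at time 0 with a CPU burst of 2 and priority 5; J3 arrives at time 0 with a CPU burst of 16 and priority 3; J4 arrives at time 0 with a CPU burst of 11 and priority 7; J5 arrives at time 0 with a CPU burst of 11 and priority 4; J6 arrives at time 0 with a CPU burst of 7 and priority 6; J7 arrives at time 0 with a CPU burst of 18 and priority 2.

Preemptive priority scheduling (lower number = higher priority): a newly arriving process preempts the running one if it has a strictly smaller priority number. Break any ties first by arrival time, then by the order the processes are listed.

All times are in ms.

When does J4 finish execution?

79

Schedule: | J1 0-14 | J7 14-32 | J3 32-48 | J5 48-59 | J2 59-61 | J6 61-68 | J4 68-79 |
Completion: J1=14  J2=61  J3=48  J4=79  J5=59  J6=68  J7=32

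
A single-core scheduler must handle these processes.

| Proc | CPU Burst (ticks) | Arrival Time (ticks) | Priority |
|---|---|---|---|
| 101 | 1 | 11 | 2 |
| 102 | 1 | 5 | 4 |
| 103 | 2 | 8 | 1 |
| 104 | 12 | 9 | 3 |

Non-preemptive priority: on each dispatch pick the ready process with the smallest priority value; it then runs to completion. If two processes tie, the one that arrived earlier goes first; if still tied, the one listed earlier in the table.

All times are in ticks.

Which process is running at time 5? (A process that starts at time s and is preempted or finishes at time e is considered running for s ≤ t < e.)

Gantt: | idle 0-5 | 102 5-6 | idle 6-8 | 103 8-10 | 104 10-22 | 101 22-23 |
Completion: 101=23  102=6  103=10  104=22

102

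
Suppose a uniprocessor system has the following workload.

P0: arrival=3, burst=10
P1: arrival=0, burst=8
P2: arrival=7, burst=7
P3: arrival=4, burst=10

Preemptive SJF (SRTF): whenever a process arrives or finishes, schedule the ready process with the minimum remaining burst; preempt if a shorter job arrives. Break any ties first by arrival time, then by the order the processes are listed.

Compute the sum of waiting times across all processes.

Timeline: | P1 0-8 | P2 8-15 | P0 15-25 | P3 25-35 |
Completion: P0=25  P1=8  P2=15  P3=35
Turnaround (C−A): P0=22  P1=8  P2=8  P3=31
Waiting = turnaround − burst: P0=12, P1=0, P2=1, P3=21
Total waiting = 12 + 0 + 1 + 21 = 34

34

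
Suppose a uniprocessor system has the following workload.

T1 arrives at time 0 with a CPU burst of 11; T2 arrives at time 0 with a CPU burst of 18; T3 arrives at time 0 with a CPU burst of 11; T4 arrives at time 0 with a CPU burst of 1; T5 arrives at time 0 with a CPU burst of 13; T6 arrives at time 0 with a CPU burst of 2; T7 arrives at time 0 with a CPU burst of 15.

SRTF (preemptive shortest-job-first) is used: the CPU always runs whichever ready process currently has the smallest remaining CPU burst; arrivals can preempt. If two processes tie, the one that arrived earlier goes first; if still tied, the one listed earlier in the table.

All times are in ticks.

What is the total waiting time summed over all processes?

Gantt: | T4 0-1 | T6 1-3 | T1 3-14 | T3 14-25 | T5 25-38 | T7 38-53 | T2 53-71 |
Completion: T1=14  T2=71  T3=25  T4=1  T5=38  T6=3  T7=53
Turnaround (C−A): T1=14  T2=71  T3=25  T4=1  T5=38  T6=3  T7=53
Waiting = turnaround − burst: T1=3, T2=53, T3=14, T4=0, T5=25, T6=1, T7=38
Total waiting = 3 + 53 + 14 + 0 + 25 + 1 + 38 = 134

134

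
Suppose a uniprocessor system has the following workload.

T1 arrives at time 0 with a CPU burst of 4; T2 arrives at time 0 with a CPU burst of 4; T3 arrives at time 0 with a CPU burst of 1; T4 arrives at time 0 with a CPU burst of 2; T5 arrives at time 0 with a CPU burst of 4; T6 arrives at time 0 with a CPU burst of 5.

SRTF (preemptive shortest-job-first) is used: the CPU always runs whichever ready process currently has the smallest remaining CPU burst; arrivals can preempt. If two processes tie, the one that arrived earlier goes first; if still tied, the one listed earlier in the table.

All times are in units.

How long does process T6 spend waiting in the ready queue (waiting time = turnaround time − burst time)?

15

Gantt: | T3 0-1 | T4 1-3 | T1 3-7 | T2 7-11 | T5 11-15 | T6 15-20 |
Completion: T1=7  T2=11  T3=1  T4=3  T5=15  T6=20
Waiting(T6) = turnaround − burst = 20 − 5 = 15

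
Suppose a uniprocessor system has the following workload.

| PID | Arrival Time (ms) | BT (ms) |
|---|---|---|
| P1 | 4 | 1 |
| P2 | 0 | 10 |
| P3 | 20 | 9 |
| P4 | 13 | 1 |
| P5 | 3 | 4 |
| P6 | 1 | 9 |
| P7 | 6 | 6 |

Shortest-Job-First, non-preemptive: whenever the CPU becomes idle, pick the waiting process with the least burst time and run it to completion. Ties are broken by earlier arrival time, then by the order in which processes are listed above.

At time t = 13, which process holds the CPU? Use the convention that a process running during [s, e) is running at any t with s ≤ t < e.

P5

Gantt: | P2 0-10 | P1 10-11 | P5 11-15 | P4 15-16 | P7 16-22 | P6 22-31 | P3 31-40 |
Completion: P1=11  P2=10  P3=40  P4=16  P5=15  P6=31  P7=22
Turnaround (C−A): P1=7  P2=10  P3=20  P4=3  P5=12  P6=30  P7=16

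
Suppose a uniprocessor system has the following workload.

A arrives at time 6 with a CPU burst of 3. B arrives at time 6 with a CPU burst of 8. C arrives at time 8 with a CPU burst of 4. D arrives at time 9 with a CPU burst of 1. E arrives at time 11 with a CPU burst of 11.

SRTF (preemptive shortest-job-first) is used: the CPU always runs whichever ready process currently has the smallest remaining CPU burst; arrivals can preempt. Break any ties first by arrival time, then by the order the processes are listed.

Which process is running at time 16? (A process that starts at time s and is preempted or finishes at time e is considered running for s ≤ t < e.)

B

Gantt: | idle 0-6 | A 6-9 | D 9-10 | C 10-14 | B 14-22 | E 22-33 |
Completion: A=9  B=22  C=14  D=10  E=33
Turnaround (C−A): A=3  B=16  C=6  D=1  E=22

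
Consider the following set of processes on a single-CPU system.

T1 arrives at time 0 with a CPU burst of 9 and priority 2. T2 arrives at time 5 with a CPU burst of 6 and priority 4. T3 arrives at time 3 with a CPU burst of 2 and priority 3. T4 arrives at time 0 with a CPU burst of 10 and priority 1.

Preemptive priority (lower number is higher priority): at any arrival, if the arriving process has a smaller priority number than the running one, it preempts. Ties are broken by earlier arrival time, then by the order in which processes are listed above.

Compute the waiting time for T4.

0

Timeline: | T4 0-10 | T1 10-19 | T3 19-21 | T2 21-27 |
Completion: T1=19  T2=27  T3=21  T4=10
Turnaround (C−A): T1=19  T2=22  T3=18  T4=10
Waiting(T4) = turnaround − burst = 10 − 10 = 0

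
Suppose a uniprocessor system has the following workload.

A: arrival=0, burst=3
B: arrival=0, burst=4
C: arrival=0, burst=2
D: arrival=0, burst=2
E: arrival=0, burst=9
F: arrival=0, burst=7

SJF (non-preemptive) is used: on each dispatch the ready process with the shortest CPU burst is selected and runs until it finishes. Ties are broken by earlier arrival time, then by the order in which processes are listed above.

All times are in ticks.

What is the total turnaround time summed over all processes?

Timeline: | C 0-2 | D 2-4 | A 4-7 | B 7-11 | F 11-18 | E 18-27 |
Completion: A=7  B=11  C=2  D=4  E=27  F=18
Turnaround (C−A): A=7  B=11  C=2  D=4  E=27  F=18
Turnaround = completion − arrival: A=7, B=11, C=2, D=4, E=27, F=18
Total turnaround = 7 + 11 + 2 + 4 + 27 + 18 = 69

69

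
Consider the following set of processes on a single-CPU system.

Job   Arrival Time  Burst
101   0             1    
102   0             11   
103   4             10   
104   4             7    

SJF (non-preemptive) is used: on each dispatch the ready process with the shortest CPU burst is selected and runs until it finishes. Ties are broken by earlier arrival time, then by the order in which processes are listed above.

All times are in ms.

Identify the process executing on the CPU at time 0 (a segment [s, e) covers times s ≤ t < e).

101

Timeline: | 101 0-1 | 102 1-12 | 104 12-19 | 103 19-29 |
Completion: 101=1  102=12  103=29  104=19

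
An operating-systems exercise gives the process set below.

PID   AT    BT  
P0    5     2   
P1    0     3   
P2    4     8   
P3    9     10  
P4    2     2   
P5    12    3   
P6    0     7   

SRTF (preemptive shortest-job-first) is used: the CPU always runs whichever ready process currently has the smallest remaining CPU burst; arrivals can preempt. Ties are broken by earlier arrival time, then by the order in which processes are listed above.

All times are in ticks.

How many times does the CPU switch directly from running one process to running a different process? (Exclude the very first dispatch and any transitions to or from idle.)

Timeline: | P1 0-3 | P4 3-5 | P0 5-7 | P6 7-14 | P5 14-17 | P2 17-25 | P3 25-35 |
Completion: P0=7  P1=3  P2=25  P3=35  P4=5  P5=17  P6=14
Turnaround (C−A): P0=2  P1=3  P2=21  P3=26  P4=3  P5=5  P6=14

6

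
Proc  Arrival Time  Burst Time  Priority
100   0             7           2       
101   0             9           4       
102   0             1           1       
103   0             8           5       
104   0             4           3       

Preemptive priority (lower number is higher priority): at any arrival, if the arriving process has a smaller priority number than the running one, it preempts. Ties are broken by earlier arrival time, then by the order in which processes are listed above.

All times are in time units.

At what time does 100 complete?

Schedule: | 102 0-1 | 100 1-8 | 104 8-12 | 101 12-21 | 103 21-29 |
Completion: 100=8  101=21  102=1  103=29  104=12
Turnaround (C−A): 100=8  101=21  102=1  103=29  104=12

8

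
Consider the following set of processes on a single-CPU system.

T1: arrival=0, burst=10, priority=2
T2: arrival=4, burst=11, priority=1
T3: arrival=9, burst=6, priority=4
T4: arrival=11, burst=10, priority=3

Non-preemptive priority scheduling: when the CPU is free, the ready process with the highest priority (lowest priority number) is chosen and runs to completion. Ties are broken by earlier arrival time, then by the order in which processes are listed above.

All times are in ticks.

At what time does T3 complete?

Gantt: | T1 0-10 | T2 10-21 | T4 21-31 | T3 31-37 |
Completion: T1=10  T2=21  T3=37  T4=31

37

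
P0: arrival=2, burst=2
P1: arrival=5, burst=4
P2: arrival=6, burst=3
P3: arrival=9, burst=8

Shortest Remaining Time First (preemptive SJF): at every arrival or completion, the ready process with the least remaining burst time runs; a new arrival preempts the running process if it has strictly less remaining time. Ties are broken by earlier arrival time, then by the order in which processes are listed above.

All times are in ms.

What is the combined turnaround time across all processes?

Timeline: | idle 0-2 | P0 2-4 | idle 4-5 | P1 5-9 | P2 9-12 | P3 12-20 |
Completion: P0=4  P1=9  P2=12  P3=20
Turnaround (C−A): P0=2  P1=4  P2=6  P3=11
Turnaround = completion − arrival: P0=2, P1=4, P2=6, P3=11
Total turnaround = 2 + 4 + 6 + 11 = 23

23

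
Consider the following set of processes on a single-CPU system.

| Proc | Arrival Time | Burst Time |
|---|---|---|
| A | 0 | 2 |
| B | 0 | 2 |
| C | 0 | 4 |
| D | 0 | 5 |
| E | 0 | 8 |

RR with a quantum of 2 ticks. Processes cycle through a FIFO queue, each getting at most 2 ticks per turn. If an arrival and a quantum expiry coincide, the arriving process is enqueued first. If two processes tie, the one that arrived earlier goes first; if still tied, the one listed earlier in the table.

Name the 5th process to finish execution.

Schedule: | A 0-2 | B 2-4 | C 4-6 | D 6-8 | E 8-10 | C 10-12 | D 12-14 | E 14-16 | D 16-17 | E 17-21 |
Completion: A=2  B=4  C=12  D=17  E=21
Turnaround (C−A): A=2  B=4  C=12  D=17  E=21
Finish order: A → B → C → D → E

E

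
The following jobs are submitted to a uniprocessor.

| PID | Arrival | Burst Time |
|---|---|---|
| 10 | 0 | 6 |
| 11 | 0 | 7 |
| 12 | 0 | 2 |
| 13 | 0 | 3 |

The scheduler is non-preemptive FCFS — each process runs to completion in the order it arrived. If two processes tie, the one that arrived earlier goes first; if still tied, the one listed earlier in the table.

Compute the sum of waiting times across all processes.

34

Gantt: | 10 0-6 | 11 6-13 | 12 13-15 | 13 15-18 |
Completion: 10=6  11=13  12=15  13=18
Waiting = turnaround − burst: 10=0, 11=6, 12=13, 13=15
Total waiting = 0 + 6 + 13 + 15 = 34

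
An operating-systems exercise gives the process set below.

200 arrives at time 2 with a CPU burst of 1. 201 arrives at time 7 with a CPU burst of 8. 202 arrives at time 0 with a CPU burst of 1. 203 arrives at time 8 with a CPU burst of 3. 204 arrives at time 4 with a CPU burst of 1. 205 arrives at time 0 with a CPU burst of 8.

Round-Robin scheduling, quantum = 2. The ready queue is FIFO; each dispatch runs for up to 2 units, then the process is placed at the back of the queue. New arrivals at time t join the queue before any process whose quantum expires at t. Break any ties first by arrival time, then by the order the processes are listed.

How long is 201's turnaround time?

Schedule: | 202 0-1 | 205 1-3 | 200 3-4 | 205 4-6 | 204 6-7 | 205 7-9 | 201 9-11 | 203 11-13 | 205 13-15 | 201 15-17 | 203 17-18 | 201 18-22 |
Completion: 200=4  201=22  202=1  203=18  204=7  205=15
Turnaround(201) = completion − arrival = 22 − 7 = 15

15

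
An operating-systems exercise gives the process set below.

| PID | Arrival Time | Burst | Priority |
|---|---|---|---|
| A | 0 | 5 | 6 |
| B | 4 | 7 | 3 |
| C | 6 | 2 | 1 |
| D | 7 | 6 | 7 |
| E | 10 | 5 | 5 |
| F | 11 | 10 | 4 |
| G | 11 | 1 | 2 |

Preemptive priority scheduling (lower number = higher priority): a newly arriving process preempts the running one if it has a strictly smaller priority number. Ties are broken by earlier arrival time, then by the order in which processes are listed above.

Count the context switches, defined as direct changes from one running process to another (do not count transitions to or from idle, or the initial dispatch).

Timeline: | A 0-4 | B 4-6 | C 6-8 | B 8-11 | G 11-12 | B 12-14 | F 14-24 | E 24-29 | A 29-30 | D 30-36 |
Completion: A=30  B=14  C=8  D=36  E=29  F=24  G=12
Turnaround (C−A): A=30  B=10  C=2  D=29  E=19  F=13  G=1

9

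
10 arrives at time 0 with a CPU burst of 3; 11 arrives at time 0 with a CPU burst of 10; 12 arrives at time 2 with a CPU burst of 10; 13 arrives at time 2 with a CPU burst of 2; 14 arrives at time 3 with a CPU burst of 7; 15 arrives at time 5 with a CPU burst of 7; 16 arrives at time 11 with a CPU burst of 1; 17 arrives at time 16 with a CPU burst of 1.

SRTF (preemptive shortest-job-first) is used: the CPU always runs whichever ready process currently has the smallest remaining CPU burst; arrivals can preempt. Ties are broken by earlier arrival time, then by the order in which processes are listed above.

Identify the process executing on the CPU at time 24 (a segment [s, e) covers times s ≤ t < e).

Gantt: | 10 0-3 | 13 3-5 | 14 5-12 | 16 12-13 | 15 13-16 | 17 16-17 | 15 17-21 | 11 21-31 | 12 31-41 |
Completion: 10=3  11=31  12=41  13=5  14=12  15=21  16=13  17=17

11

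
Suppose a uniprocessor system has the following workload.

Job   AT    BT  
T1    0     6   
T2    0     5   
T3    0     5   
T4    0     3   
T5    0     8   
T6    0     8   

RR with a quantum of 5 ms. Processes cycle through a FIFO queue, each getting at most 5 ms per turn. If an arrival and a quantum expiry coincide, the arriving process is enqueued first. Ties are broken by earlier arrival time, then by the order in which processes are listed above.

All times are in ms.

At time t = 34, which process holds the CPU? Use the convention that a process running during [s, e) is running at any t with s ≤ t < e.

Schedule: | T1 0-5 | T2 5-10 | T3 10-15 | T4 15-18 | T5 18-23 | T6 23-28 | T1 28-29 | T5 29-32 | T6 32-35 |
Completion: T1=29  T2=10  T3=15  T4=18  T5=32  T6=35
Turnaround (C−A): T1=29  T2=10  T3=15  T4=18  T5=32  T6=35

T6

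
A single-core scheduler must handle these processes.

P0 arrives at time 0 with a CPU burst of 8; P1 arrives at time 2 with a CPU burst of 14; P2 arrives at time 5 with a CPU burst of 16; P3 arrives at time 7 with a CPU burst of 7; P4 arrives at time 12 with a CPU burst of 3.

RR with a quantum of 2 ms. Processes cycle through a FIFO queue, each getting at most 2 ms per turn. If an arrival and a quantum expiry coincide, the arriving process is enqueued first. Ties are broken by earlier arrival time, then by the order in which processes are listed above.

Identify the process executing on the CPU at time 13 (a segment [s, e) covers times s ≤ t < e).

P3

Timeline: | P0 0-2 | P1 2-4 | P0 4-6 | P1 6-8 | P2 8-10 | P0 10-12 | P3 12-14 | P1 14-16 | P2 16-18 | P4 18-20 | P0 20-22 | P3 22-24 | P1 24-26 | P2 26-28 | P4 28-29 | P3 29-31 | P1 31-33 | P2 33-35 | P3 35-36 | P1 36-38 | P2 38-40 | P1 40-42 | P2 42-48 |
Completion: P0=22  P1=42  P2=48  P3=36  P4=29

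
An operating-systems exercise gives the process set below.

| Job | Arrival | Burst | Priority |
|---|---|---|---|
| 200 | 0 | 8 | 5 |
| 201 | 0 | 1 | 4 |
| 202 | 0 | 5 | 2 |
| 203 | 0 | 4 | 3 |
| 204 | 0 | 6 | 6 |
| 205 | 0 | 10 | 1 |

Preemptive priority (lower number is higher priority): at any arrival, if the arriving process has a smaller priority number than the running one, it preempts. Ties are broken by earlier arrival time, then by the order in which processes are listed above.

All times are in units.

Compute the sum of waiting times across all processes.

Gantt: | 205 0-10 | 202 10-15 | 203 15-19 | 201 19-20 | 200 20-28 | 204 28-34 |
Completion: 200=28  201=20  202=15  203=19  204=34  205=10
Turnaround (C−A): 200=28  201=20  202=15  203=19  204=34  205=10
Waiting = turnaround − burst: 200=20, 201=19, 202=10, 203=15, 204=28, 205=0
Total waiting = 20 + 19 + 10 + 15 + 28 + 0 = 92

92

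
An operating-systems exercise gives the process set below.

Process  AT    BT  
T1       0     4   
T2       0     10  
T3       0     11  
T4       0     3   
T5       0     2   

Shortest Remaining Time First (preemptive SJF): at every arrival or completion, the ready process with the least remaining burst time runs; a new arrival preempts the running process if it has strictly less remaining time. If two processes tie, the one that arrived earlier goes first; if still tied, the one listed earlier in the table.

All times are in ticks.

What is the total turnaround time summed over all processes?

Timeline: | T5 0-2 | T4 2-5 | T1 5-9 | T2 9-19 | T3 19-30 |
Completion: T1=9  T2=19  T3=30  T4=5  T5=2
Turnaround (C−A): T1=9  T2=19  T3=30  T4=5  T5=2
Turnaround = completion − arrival: T1=9, T2=19, T3=30, T4=5, T5=2
Total turnaround = 9 + 19 + 30 + 5 + 2 = 65

65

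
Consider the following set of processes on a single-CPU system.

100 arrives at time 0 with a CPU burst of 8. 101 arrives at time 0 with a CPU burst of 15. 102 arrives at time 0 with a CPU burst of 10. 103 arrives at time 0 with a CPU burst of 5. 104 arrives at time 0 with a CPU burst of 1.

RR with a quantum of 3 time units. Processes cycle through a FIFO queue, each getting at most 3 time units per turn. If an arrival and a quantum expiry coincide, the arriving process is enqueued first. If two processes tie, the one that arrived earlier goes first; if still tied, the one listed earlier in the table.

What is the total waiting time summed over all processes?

99

Gantt: | 100 0-3 | 101 3-6 | 102 6-9 | 103 9-12 | 104 12-13 | 100 13-16 | 101 16-19 | 102 19-22 | 103 22-24 | 100 24-26 | 101 26-29 | 102 29-32 | 101 32-35 | 102 35-36 | 101 36-39 |
Completion: 100=26  101=39  102=36  103=24  104=13
Waiting = turnaround − burst: 100=18, 101=24, 102=26, 103=19, 104=12
Total waiting = 18 + 24 + 26 + 19 + 12 = 99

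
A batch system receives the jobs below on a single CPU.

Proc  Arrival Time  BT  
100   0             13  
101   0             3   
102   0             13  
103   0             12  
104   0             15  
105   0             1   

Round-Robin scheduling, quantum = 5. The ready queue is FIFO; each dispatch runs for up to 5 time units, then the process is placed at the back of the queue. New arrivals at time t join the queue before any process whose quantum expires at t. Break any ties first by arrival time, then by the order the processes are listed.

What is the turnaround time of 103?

Schedule: | 100 0-5 | 101 5-8 | 102 8-13 | 103 13-18 | 104 18-23 | 105 23-24 | 100 24-29 | 102 29-34 | 103 34-39 | 104 39-44 | 100 44-47 | 102 47-50 | 103 50-52 | 104 52-57 |
Completion: 100=47  101=8  102=50  103=52  104=57  105=24
Turnaround(103) = completion − arrival = 52 − 0 = 52

52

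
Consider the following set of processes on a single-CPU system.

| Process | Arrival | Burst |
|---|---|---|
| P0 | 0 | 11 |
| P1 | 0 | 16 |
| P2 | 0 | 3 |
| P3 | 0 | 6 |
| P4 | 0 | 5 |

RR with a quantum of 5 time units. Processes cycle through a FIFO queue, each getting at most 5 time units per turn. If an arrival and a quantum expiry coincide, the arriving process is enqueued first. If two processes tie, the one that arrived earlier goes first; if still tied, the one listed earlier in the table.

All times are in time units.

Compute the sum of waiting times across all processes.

105

Schedule: | P0 0-5 | P1 5-10 | P2 10-13 | P3 13-18 | P4 18-23 | P0 23-28 | P1 28-33 | P3 33-34 | P0 34-35 | P1 35-41 |
Completion: P0=35  P1=41  P2=13  P3=34  P4=23
Waiting = turnaround − burst: P0=24, P1=25, P2=10, P3=28, P4=18
Total waiting = 24 + 25 + 10 + 28 + 18 = 105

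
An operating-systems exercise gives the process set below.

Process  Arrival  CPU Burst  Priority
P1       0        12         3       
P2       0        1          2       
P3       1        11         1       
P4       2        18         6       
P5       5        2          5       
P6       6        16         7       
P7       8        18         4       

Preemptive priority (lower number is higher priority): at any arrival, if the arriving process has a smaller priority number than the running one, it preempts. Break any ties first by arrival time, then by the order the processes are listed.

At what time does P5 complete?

44

Timeline: | P2 0-1 | P3 1-12 | P1 12-24 | P7 24-42 | P5 42-44 | P4 44-62 | P6 62-78 |
Completion: P1=24  P2=1  P3=12  P4=62  P5=44  P6=78  P7=42
Turnaround (C−A): P1=24  P2=1  P3=11  P4=60  P5=39  P6=72  P7=34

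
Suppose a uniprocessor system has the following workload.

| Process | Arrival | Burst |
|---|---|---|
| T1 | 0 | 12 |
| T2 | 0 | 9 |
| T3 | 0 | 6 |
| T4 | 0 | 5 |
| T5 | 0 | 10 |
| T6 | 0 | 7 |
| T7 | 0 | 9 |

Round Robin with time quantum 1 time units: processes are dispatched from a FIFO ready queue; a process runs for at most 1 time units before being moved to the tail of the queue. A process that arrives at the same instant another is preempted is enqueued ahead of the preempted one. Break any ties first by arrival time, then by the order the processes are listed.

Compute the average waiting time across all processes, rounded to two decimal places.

Gantt: | T1 0-1 | T2 1-2 | T3 2-3 | T4 3-4 | T5 4-5 | T6 5-6 | T7 6-7 | T1 7-8 | T2 8-9 | T3 9-10 | T4 10-11 | T5 11-12 | T6 12-13 | T7 13-14 | T1 14-15 | T2 15-16 | T3 16-17 | T4 17-18 | T5 18-19 | T6 19-20 | T7 20-21 | T1 21-22 | T2 22-23 | T3 23-24 | T4 24-25 | T5 25-26 | T6 26-27 | T7 27-28 | T1 28-29 | T2 29-30 | T3 30-31 | T4 31-32 | T5 32-33 | T6 33-34 | T7 34-35 | T1 35-36 | T2 36-37 | T3 37-38 | T5 38-39 | T6 39-40 | T7 40-41 | T1 41-42 | T2 42-43 | T5 43-44 | T6 44-45 | T7 45-46 | T1 46-47 | T2 47-48 | T5 48-49 | T7 49-50 | T1 50-51 | T2 51-52 | T5 52-53 | T7 53-54 | T1 54-55 | T5 55-56 | T1 56-58 |
Completion: T1=58  T2=52  T3=38  T4=32  T5=56  T6=45  T7=54
Turnaround (C−A): T1=58  T2=52  T3=38  T4=32  T5=56  T6=45  T7=54
Waiting times: T1=46, T2=43, T3=32, T4=27, T5=46, T6=38, T7=45
Average waiting = (46+43+32+27+46+38+45) / 7 = 277/7 = 39.57

39.57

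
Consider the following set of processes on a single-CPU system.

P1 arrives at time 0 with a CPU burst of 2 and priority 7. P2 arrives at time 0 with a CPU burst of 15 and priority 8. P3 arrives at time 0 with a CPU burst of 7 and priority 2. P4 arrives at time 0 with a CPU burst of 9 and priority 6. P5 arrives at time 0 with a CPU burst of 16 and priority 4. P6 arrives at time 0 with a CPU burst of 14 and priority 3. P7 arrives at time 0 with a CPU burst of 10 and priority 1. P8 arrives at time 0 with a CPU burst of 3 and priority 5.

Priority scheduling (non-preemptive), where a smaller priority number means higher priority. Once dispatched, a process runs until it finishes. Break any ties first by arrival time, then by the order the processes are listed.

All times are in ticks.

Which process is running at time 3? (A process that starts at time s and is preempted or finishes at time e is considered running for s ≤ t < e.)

P7

Gantt: | P7 0-10 | P3 10-17 | P6 17-31 | P5 31-47 | P8 47-50 | P4 50-59 | P1 59-61 | P2 61-76 |
Completion: P1=61  P2=76  P3=17  P4=59  P5=47  P6=31  P7=10  P8=50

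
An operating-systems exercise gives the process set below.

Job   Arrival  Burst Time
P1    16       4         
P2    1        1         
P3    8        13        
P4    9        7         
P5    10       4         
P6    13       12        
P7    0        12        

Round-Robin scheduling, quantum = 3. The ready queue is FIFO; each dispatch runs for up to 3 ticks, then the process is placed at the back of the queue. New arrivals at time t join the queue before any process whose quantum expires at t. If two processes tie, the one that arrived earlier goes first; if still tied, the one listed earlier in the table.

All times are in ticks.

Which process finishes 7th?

P3

Timeline: | P7 0-3 | P2 3-4 | P7 4-10 | P3 10-13 | P4 13-16 | P5 16-19 | P7 19-22 | P6 22-25 | P3 25-28 | P1 28-31 | P4 31-34 | P5 34-35 | P6 35-38 | P3 38-41 | P1 41-42 | P4 42-43 | P6 43-46 | P3 46-49 | P6 49-52 | P3 52-53 |
Completion: P1=42  P2=4  P3=53  P4=43  P5=35  P6=52  P7=22
Finish order: P2 → P7 → P5 → P1 → P4 → P6 → P3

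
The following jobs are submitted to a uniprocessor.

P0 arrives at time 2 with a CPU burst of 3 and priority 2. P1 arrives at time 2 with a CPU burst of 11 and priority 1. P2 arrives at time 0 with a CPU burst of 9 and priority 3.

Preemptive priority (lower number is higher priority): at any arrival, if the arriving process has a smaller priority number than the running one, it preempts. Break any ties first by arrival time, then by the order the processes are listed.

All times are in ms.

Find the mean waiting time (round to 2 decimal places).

Timeline: | P2 0-2 | P1 2-13 | P0 13-16 | P2 16-23 |
Completion: P0=16  P1=13  P2=23
Turnaround (C−A): P0=14  P1=11  P2=23
Waiting times: P0=11, P1=0, P2=14
Average waiting = (11+0+14) / 3 = 25/3 = 8.33

8.33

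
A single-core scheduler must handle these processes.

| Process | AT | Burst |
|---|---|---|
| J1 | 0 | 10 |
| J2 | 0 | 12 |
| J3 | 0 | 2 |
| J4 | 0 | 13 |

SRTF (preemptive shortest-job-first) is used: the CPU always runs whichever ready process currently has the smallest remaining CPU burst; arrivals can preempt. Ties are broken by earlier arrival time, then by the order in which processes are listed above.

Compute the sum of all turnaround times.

Gantt: | J3 0-2 | J1 2-12 | J2 12-24 | J4 24-37 |
Completion: J1=12  J2=24  J3=2  J4=37
Turnaround = completion − arrival: J1=12, J2=24, J3=2, J4=37
Total turnaround = 12 + 24 + 2 + 37 = 75

75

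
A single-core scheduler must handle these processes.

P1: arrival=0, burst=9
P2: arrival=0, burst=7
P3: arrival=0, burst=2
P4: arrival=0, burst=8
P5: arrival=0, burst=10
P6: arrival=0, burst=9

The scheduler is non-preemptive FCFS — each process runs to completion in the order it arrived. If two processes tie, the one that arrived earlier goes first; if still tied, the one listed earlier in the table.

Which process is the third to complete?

P3

Gantt: | P1 0-9 | P2 9-16 | P3 16-18 | P4 18-26 | P5 26-36 | P6 36-45 |
Completion: P1=9  P2=16  P3=18  P4=26  P5=36  P6=45
Finish order: P1 → P2 → P3 → P4 → P5 → P6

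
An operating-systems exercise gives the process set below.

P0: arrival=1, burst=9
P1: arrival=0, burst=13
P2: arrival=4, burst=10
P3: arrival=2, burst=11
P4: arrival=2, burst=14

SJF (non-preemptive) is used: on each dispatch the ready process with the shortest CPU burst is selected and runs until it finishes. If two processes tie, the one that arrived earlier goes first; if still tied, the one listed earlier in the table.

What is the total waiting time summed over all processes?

Schedule: | P1 0-13 | P0 13-22 | P2 22-32 | P3 32-43 | P4 43-57 |
Completion: P0=22  P1=13  P2=32  P3=43  P4=57
Turnaround (C−A): P0=21  P1=13  P2=28  P3=41  P4=55
Waiting = turnaround − burst: P0=12, P1=0, P2=18, P3=30, P4=41
Total waiting = 12 + 0 + 18 + 30 + 41 = 101

101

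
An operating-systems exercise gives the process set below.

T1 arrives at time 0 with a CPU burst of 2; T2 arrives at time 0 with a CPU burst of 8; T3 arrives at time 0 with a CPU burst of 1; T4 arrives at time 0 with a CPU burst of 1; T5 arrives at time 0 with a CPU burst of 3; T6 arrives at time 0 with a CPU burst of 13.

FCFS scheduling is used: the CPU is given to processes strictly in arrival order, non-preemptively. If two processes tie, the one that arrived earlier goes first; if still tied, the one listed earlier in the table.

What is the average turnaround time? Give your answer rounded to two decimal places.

13.00

Timeline: | T1 0-2 | T2 2-10 | T3 10-11 | T4 11-12 | T5 12-15 | T6 15-28 |
Completion: T1=2  T2=10  T3=11  T4=12  T5=15  T6=28
Turnaround times: T1=2, T2=10, T3=11, T4=12, T5=15, T6=28
Average turnaround = (2+10+11+12+15+28) / 6 = 78/6 = 13.00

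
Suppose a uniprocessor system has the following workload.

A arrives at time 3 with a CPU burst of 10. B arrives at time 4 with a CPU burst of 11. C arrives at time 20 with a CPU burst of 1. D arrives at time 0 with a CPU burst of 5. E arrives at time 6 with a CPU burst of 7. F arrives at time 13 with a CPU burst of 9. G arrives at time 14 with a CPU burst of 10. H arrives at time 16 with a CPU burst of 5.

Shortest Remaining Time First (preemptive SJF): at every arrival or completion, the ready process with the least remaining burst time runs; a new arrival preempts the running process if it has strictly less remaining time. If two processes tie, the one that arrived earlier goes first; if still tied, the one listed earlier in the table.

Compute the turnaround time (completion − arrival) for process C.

Timeline: | D 0-5 | A 5-6 | E 6-13 | A 13-16 | H 16-21 | C 21-22 | A 22-28 | F 28-37 | G 37-47 | B 47-58 |
Completion: A=28  B=58  C=22  D=5  E=13  F=37  G=47  H=21
Turnaround(C) = completion − arrival = 22 − 20 = 2

2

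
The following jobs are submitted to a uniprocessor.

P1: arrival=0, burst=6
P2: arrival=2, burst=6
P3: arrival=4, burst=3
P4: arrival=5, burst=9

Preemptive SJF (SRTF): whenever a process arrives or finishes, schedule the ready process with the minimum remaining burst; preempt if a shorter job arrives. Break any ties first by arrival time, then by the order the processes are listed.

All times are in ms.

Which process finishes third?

Gantt: | P1 0-6 | P3 6-9 | P2 9-15 | P4 15-24 |
Completion: P1=6  P2=15  P3=9  P4=24
Turnaround (C−A): P1=6  P2=13  P3=5  P4=19
Finish order: P1 → P3 → P2 → P4

P2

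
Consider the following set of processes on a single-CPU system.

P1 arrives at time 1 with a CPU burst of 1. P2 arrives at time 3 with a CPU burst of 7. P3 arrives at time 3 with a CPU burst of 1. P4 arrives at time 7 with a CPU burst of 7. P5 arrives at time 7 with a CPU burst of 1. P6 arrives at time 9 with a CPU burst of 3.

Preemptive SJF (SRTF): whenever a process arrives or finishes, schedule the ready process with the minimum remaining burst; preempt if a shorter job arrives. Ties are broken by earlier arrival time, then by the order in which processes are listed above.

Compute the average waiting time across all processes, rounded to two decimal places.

2.17

Gantt: | idle 0-1 | P1 1-2 | idle 2-3 | P3 3-4 | P2 4-7 | P5 7-8 | P2 8-12 | P6 12-15 | P4 15-22 |
Completion: P1=2  P2=12  P3=4  P4=22  P5=8  P6=15
Waiting times: P1=0, P2=2, P3=0, P4=8, P5=0, P6=3
Average waiting = (0+2+0+8+0+3) / 6 = 13/6 = 2.17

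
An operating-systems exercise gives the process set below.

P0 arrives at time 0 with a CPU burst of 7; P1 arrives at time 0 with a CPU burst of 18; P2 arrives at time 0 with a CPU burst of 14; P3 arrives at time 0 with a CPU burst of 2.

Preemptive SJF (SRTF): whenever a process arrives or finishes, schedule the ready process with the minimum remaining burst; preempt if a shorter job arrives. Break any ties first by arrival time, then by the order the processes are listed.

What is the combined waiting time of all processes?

34

Timeline: | P3 0-2 | P0 2-9 | P2 9-23 | P1 23-41 |
Completion: P0=9  P1=41  P2=23  P3=2
Waiting = turnaround − burst: P0=2, P1=23, P2=9, P3=0
Total waiting = 2 + 23 + 9 + 0 = 34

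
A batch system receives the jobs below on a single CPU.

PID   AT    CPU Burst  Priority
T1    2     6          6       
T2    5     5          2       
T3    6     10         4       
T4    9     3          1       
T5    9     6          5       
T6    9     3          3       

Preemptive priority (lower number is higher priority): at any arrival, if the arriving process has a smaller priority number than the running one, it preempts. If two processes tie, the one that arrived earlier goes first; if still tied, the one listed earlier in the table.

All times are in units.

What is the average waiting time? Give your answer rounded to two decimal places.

Gantt: | idle 0-2 | T1 2-5 | T2 5-9 | T4 9-12 | T2 12-13 | T6 13-16 | T3 16-26 | T5 26-32 | T1 32-35 |
Completion: T1=35  T2=13  T3=26  T4=12  T5=32  T6=16
Turnaround (C−A): T1=33  T2=8  T3=20  T4=3  T5=23  T6=7
Waiting times: T1=27, T2=3, T3=10, T4=0, T5=17, T6=4
Average waiting = (27+3+10+0+17+4) / 6 = 61/6 = 10.17

10.17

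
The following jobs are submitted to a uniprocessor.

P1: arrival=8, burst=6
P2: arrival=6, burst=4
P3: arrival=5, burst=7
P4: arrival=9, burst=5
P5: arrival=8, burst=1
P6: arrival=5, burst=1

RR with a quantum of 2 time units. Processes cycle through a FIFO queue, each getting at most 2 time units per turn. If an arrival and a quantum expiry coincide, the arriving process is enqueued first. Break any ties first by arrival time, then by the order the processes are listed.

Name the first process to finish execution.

P6

Schedule: | idle 0-5 | P3 5-7 | P6 7-8 | P2 8-10 | P3 10-12 | P1 12-14 | P5 14-15 | P4 15-17 | P2 17-19 | P3 19-21 | P1 21-23 | P4 23-25 | P3 25-26 | P1 26-28 | P4 28-29 |
Completion: P1=28  P2=19  P3=26  P4=29  P5=15  P6=8
Turnaround (C−A): P1=20  P2=13  P3=21  P4=20  P5=7  P6=3
Finish order: P6 → P5 → P2 → P3 → P1 → P4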